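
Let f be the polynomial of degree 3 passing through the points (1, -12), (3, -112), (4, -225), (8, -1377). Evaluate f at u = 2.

-45

Using the Lagrange interpolation formula with nodes 1, 3, 4, 8:
  L_0(u) = (u - 3)(u - 4)(u - 8) / -42
  L_1(u) = (u - 1)(u - 4)(u - 8) / 10
  L_2(u) = (u - 1)(u - 3)(u - 8) / -12
  L_3(u) = (u - 1)(u - 3)(u - 4) / 140
Then f(u) = -12·L_0(u) - 112·L_1(u) - 225·L_2(u) - 1377·L_3(u).
Expanding and collecting terms gives f(u) = -2u^3 - 5u^2 - 4u - 1.
Evaluating at u = 2: f(2) = -45.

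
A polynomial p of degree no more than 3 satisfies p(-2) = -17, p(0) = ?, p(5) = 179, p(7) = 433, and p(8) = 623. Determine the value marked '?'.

-1

The 4 known points determine the degree-3 polynomial uniquely.
Write p(t) = at^3 + bt^2 + ct + d. Substituting each data point gives a linear system:
  -8a + 4b - 2c + d = -17
  125a + 25b + 5c + d = 179
  343a + 49b + 7c + d = 433
  512a + 64b + 8c + d = 623
Solving the system yields a = 1, b = 1, c = 6, d = -1.
So p(t) = t^3 + t^2 + 6t - 1.
Then p(0) = -1.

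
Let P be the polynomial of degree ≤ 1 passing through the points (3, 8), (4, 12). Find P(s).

Write P(s) = as + b. Substituting each data point gives a linear system:
  3a + b = 8
  4a + b = 12
Solving the system yields a = 4, b = -4.
So P(s) = 4s - 4.
Check: P(3) = 8. ✓

P(s) = 4s - 4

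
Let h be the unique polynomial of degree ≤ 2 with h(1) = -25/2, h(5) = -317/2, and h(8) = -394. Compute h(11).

Using the Lagrange interpolation formula with nodes 1, 5, 8:
  L_0(n) = (n - 5)(n - 8) / 28
  L_1(n) = (n - 1)(n - 8) / -12
  L_2(n) = (n - 1)(n - 5) / 21
Then h(n) = -25/2·L_0(n) - 317/2·L_1(n) - 394·L_2(n).
Expanding and collecting terms gives h(n) = -6n^2 - (1/2)n - 6.
Evaluating at n = 11: h(11) = -1475/2.

-1475/2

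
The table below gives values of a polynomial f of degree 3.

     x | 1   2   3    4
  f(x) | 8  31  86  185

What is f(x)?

f(x) = 2x^3 + 4x^2 - 3x + 5

Write f(x) = ax^3 + bx^2 + cx + d. Substituting each data point gives a linear system:
  a + b + c + d = 8
  8a + 4b + 2c + d = 31
  27a + 9b + 3c + d = 86
  64a + 16b + 4c + d = 185
Solving the system yields a = 2, b = 4, c = -3, d = 5.
So f(x) = 2x^3 + 4x^2 - 3x + 5.
Check: f(2) = 31. ✓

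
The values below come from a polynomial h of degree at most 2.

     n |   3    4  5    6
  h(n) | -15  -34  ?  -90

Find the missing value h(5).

-59

On equispaced nodes a degree-2 polynomial has vanishing third forward difference, so
  - h(3) + 3·h(4) - 3·h(5) + h(6) = 0.
Substituting the known values and solving for h(5):
  -3·h(5) = 177
  h(5) = -59.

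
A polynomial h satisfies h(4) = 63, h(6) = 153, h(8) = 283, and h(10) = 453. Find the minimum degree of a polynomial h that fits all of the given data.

2

Forward differences of the values at t = 4, 6, 8, 10:
  h  : 63  153  283  453
  Δ  : 90  130  170
  Δ^2: 40  40
  Δ^3: 0
The second differences are constant (40) and nonzero, while all higher differences vanish, so the minimal degree is 2.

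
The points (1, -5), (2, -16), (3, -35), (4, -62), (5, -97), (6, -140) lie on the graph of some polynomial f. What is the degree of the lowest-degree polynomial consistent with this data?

2

Forward differences of the values at t = 1, 2, 3, 4, 5, 6:
  f  : -5  -16  -35  -62  -97  -140
  Δ  : -11  -19  -27  -35  -43
  Δ^2: -8  -8  -8  -8
  Δ^3: 0  0  0
  Δ^4: 0  0
  Δ^5: 0
The second differences are constant (-8) and nonzero, while all higher differences vanish, so the minimal degree is 2.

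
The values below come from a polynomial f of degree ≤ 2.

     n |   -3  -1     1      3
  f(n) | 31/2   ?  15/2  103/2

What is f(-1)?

The 3 known points determine the degree-2 polynomial uniquely.
Write f(n) = an^2 + bn + c. Substituting each data point gives a linear system:
  9a - 3b + c = 31/2
  a + b + c = 15/2
  9a + 3b + c = 103/2
Solving the system yields a = 4, b = 6, c = -5/2.
So f(n) = 4n^2 + 6n - 5/2.
Then f(-1) = -9/2.

-9/2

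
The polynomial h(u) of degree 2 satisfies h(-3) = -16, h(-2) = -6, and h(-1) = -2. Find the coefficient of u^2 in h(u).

-3

Write h(u) = au^2 + bu + c. Substituting each data point gives a linear system:
  9a - 3b + c = -16
  4a - 2b + c = -6
  a - b + c = -2
Solving the system yields a = -3, b = -5, c = -4.
So h(u) = -3u^2 - 5u - 4.
The leading coefficient is -3.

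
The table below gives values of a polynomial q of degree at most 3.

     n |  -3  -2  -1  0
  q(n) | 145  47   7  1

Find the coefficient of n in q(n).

Write q(n) = an^3 + bn^2 + cn + d. Substituting each data point gives a linear system:
  -27a + 9b - 3c + d = 145
  -8a + 4b - 2c + d = 47
  -a + b - c + d = 7
  d = 1
Solving the system yields a = -4, b = 5, c = 3, d = 1.
So q(n) = -4n³ + 5n² + 3n + 1.
The coefficient of n is 3.

3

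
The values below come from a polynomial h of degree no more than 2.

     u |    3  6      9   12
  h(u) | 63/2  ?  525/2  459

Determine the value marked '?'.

120

The 3 known points determine the degree-2 polynomial uniquely.
Write h(u) = au^2 + bu + c. Substituting each data point gives a linear system:
  9a + 3b + c = 63/2
  81a + 9b + c = 525/2
  144a + 12b + c = 459
Solving the system yields a = 3, b = 5/2, c = -3.
So h(u) = 3u^2 + (5/2)u - 3.
Then h(6) = 120.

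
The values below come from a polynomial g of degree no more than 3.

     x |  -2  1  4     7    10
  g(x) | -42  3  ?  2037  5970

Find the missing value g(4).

The 4 known points determine the degree-3 polynomial uniquely.
Write g(x) = ax^3 + bx^2 + cx + d. Substituting each data point gives a linear system:
  -8a + 4b - 2c + d = -42
  a + b + c + d = 3
  343a + 49b + 7c + d = 2037
  1000a + 100b + 10c + d = 5970
Solving the system yields a = 6, b = 0, c = -3, d = 0.
So g(x) = 6x³ - 3x.
Then g(4) = 372.

372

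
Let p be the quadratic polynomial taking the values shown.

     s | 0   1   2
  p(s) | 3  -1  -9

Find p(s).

p(s) = -2s^2 - 2s + 3

Using the Lagrange interpolation formula with nodes 0, 1, 2:
  L_0(s) = (s - 1)(s - 2) / 2
  L_1(s) = s(s - 2) / -1
  L_2(s) = s(s - 1) / 2
Then p(s) = 3·L_0(s) - 1·L_1(s) - 9·L_2(s).
Expanding and collecting terms gives p(s) = -2s² - 2s + 3.
Check: p(2) = -9. ✓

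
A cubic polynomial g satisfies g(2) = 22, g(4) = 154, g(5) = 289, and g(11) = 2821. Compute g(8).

Write g(s) = as^3 + bs^2 + cs + d. Substituting each data point gives a linear system:
  8a + 4b + 2c + d = 22
  64a + 16b + 4c + d = 154
  125a + 25b + 5c + d = 289
  1331a + 121b + 11c + d = 2821
Solving the system yields a = 2, b = 1, c = 4, d = -6.
So g(s) = 2s^3 + s^2 + 4s - 6.
Then g(8) = 1114.

1114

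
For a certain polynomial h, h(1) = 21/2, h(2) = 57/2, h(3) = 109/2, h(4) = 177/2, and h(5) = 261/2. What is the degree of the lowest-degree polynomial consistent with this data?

2

Forward differences of the values at u = 1, 2, 3, 4, 5:
  h  : 21/2  57/2  109/2  177/2  261/2
  Δ  : 18  26  34  42
  Δ^2: 8  8  8
  Δ^3: 0  0
  Δ^4: 0
The second differences are constant (8) and nonzero, while all higher differences vanish, so the minimal degree is 2.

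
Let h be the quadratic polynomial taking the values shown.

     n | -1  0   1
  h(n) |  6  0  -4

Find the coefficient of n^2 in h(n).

Write h(n) = an^2 + bn + c. Substituting each data point gives a linear system:
  a - b + c = 6
  c = 0
  a + b + c = -4
Solving the system yields a = 1, b = -5, c = 0.
So h(n) = n^2 - 5n.
The leading coefficient is 1.

1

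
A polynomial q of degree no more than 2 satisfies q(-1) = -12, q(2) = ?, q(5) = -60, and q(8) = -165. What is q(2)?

-9

On equispaced nodes a degree-2 polynomial has vanishing third forward difference, so
  - q(-1) + 3·q(2) - 3·q(5) + q(8) = 0.
Substituting the known values and solving for q(2):
  3·q(2) = -27
  q(2) = -9.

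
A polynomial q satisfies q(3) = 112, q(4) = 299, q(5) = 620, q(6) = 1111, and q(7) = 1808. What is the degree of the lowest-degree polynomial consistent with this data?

3

Forward differences of the values at x = 3, 4, 5, 6, 7:
  q  : 112  299  620  1111  1808
  Δ  : 187  321  491  697
  Δ^2: 134  170  206
  Δ^3: 36  36
  Δ^4: 0
The third differences are constant (36) and nonzero, while all higher differences vanish, so the minimal degree is 3.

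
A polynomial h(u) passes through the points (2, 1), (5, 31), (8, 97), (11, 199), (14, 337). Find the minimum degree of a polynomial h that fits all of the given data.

2

Forward differences of the values at u = 2, 5, 8, 11, 14:
  h  : 1  31  97  199  337
  Δ  : 30  66  102  138
  Δ^2: 36  36  36
  Δ^3: 0  0
  Δ^4: 0
The second differences are constant (36) and nonzero, while all higher differences vanish, so the minimal degree is 2.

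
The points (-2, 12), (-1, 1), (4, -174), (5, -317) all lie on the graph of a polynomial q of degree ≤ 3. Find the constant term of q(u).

Write q(u) = au^3 + bu^2 + cu + d. Substituting each data point gives a linear system:
  -8a + 4b - 2c + d = 12
  -a + b - c + d = 1
  64a + 16b + 4c + d = -174
  125a + 25b + 5c + d = -317
Solving the system yields a = -2, b = -2, c = -3, d = -2.
So q(u) = -2u^3 - 2u^2 - 3u - 2.
The constant term is -2.

-2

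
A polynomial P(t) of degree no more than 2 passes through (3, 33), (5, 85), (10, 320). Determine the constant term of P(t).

Write P(t) = at^2 + bt + c. Substituting each data point gives a linear system:
  9a + 3b + c = 33
  25a + 5b + c = 85
  100a + 10b + c = 320
Solving the system yields a = 3, b = 2, c = 0.
So P(t) = 3t^2 + 2t.
The constant term is 0.

0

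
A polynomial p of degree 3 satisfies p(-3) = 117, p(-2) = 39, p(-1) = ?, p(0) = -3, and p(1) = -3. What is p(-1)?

5

On equispaced nodes a degree-3 polynomial has vanishing fourth forward difference, so
  p(-3) - 4·p(-2) + 6·p(-1) - 4·p(0) + p(1) = 0.
Substituting the known values and solving for p(-1):
  6·p(-1) = 30
  p(-1) = 5.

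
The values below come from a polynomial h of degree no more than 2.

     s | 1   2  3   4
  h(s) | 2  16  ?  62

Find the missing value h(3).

36

The 3 known points determine the degree-2 polynomial uniquely.
Write h(s) = as^2 + bs + c. Substituting each data point gives a linear system:
  a + b + c = 2
  4a + 2b + c = 16
  16a + 4b + c = 62
Solving the system yields a = 3, b = 5, c = -6.
So h(s) = 3s^2 + 5s - 6.
Then h(3) = 36.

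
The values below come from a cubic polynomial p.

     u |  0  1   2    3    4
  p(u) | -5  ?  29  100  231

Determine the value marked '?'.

0

On equispaced nodes a degree-3 polynomial has vanishing fourth forward difference, so
  p(0) - 4·p(1) + 6·p(2) - 4·p(3) + p(4) = 0.
Substituting the known values and solving for p(1):
  -4·p(1) = 0
  p(1) = 0.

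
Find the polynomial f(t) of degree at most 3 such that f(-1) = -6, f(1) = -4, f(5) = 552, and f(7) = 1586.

f(t) = 5t^3 - 2t^2 - 4t - 3

Using the Lagrange interpolation formula with nodes -1, 1, 5, 7:
  L_0(t) = (t - 1)(t - 5)(t - 7) / -96
  L_1(t) = (t + 1)(t - 5)(t - 7) / 48
  L_2(t) = (t + 1)(t - 1)(t - 7) / -48
  L_3(t) = (t + 1)(t - 1)(t - 5) / 96
Then f(t) = -6·L_0(t) - 4·L_1(t) + 552·L_2(t) + 1586·L_3(t).
Expanding and collecting terms gives f(t) = 5t³ - 2t² - 4t - 3.
Check: f(7) = 1586. ✓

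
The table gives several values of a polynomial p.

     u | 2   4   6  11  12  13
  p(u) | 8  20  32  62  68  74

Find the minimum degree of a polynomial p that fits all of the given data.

Divided differences on the nodes 2, 4, 6, 11, 12, 13:
  order 0: 8  20  32  62  68  74
  order 1: 6  6  6  6  6
  order 2: 0  0  0  0
  order 3: 0  0  0
  order 4: 0  0
  order 5: 0
The order-1 divided differences are all 6 (nonzero) and every higher order vanishes, so the data lies on a polynomial of degree exactly 1.

1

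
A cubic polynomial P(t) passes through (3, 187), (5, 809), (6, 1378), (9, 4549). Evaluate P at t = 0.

Write P(t) = at^3 + bt^2 + ct + d. Substituting each data point gives a linear system:
  27a + 9b + 3c + d = 187
  125a + 25b + 5c + d = 809
  216a + 36b + 6c + d = 1378
  729a + 81b + 9c + d = 4549
Solving the system yields a = 6, b = 2, c = 1, d = 4.
So P(t) = 6t³ + 2t² + t + 4.
Then P(0) = 4.

4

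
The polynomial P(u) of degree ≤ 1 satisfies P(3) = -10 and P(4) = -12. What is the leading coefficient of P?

-2

Write P(u) = au + b. Substituting each data point gives a linear system:
  3a + b = -10
  4a + b = -12
Solving the system yields a = -2, b = -4.
So P(u) = -2u - 4.
The leading coefficient is -2.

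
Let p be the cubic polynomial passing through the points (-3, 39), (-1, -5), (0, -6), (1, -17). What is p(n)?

p(n) = -3n^3 - 5n^2 - 3n - 6

Write p(n) = an^3 + bn^2 + cn + d. Substituting each data point gives a linear system:
  -27a + 9b - 3c + d = 39
  -a + b - c + d = -5
  d = -6
  a + b + c + d = -17
Solving the system yields a = -3, b = -5, c = -3, d = -6.
So p(n) = -3n^3 - 5n^2 - 3n - 6.
Check: p(1) = -17. ✓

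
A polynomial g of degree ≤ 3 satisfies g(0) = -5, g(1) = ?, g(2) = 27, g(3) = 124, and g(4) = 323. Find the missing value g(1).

On equispaced nodes a degree-3 polynomial has vanishing fourth forward difference, so
  g(0) - 4·g(1) + 6·g(2) - 4·g(3) + g(4) = 0.
Substituting the known values and solving for g(1):
  -4·g(1) = 16
  g(1) = -4.

-4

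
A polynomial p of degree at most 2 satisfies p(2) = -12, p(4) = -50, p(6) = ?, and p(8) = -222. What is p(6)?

-120

On equispaced nodes a degree-2 polynomial has vanishing third forward difference, so
  - p(2) + 3·p(4) - 3·p(6) + p(8) = 0.
Substituting the known values and solving for p(6):
  -3·p(6) = 360
  p(6) = -120.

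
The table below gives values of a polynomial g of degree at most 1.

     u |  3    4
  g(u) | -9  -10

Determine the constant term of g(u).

-6

Write g(u) = au + b. Substituting each data point gives a linear system:
  3a + b = -9
  4a + b = -10
Solving the system yields a = -1, b = -6.
So g(u) = -u - 6.
The constant term is -6.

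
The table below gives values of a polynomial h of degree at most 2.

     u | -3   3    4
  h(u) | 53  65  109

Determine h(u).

h(u) = 6u^2 + 2u + 5

Using the Lagrange interpolation formula with nodes -3, 3, 4:
  L_0(u) = (u - 3)(u - 4) / 42
  L_1(u) = (u + 3)(u - 4) / -6
  L_2(u) = (u + 3)(u - 3) / 7
Then h(u) = 53·L_0(u) + 65·L_1(u) + 109·L_2(u).
Expanding and collecting terms gives h(u) = 6u^2 + 2u + 5.
Check: h(-3) = 53. ✓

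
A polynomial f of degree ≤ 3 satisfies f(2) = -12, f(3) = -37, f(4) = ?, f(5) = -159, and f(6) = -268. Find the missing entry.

-84

The 4 known points determine the degree-3 polynomial uniquely.
Write f(u) = au^3 + bu^2 + cu + d. Substituting each data point gives a linear system:
  8a + 4b + 2c + d = -12
  27a + 9b + 3c + d = -37
  125a + 25b + 5c + d = -159
  216a + 36b + 6c + d = -268
Solving the system yields a = -1, b = -2, c = 4, d = -4.
So f(u) = -u^3 - 2u^2 + 4u - 4.
Then f(4) = -84.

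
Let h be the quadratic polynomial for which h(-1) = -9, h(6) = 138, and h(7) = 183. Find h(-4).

18

Write h(u) = au^2 + bu + c. Substituting each data point gives a linear system:
  a - b + c = -9
  36a + 6b + c = 138
  49a + 7b + c = 183
Solving the system yields a = 3, b = 6, c = -6.
So h(u) = 3u^2 + 6u - 6.
Then h(-4) = 18.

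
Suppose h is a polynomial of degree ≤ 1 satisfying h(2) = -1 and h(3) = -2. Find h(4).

Using the Lagrange interpolation formula with nodes 2, 3:
  L_0(u) = (u - 3) / -1
  L_1(u) = (u - 2) / 1
Then h(u) = -1·L_0(u) - 2·L_1(u).
Expanding and collecting terms gives h(u) = -u + 1.
Evaluating at u = 4: h(4) = -3.

-3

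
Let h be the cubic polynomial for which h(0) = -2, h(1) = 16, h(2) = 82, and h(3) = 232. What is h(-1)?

-8

Forward differences of the values at n = 0, 1, 2, 3:
  h  : -2  16  82  232
  Δ  : 18  66  150
  Δ^2: 48  84
  Δ^3: 36
The third differences are constant, confirming degree 3.
Interpolating (Newton forward form) and evaluating at n = -1 gives h(-1) = -8.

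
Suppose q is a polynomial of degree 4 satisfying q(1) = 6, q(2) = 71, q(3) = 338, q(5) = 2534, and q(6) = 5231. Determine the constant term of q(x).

Write q(x) = ax^4 + bx^3 + cx^2 + dx + e. Substituting each data point gives a linear system:
  a + b + c + d + e = 6
  16a + 8b + 4c + 2d + e = 71
  81a + 27b + 9c + 3d + e = 338
  625a + 125b + 25c + 5d + e = 2534
  1296a + 216b + 36c + 6d + e = 5231
Solving the system yields a = 4, b = 0, c = 1, d = 2, e = -1.
So q(x) = 4x⁴ + x² + 2x - 1.
The constant term is -1.

-1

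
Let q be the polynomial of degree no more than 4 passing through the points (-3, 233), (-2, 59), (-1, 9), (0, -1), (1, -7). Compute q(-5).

1529

Write q(t) = at^4 + bt^3 + ct^2 + dt + e. Substituting each data point gives a linear system:
  81a - 27b + 9c - 3d + e = 233
  16a - 8b + 4c - 2d + e = 59
  a - b + c - d + e = 9
  e = -1
  a + b + c + d + e = -7
Solving the system yields a = 2, b = -2, c = 0, d = -6, e = -1.
So q(t) = 2t⁴ - 2t³ - 6t - 1.
Then q(-5) = 1529.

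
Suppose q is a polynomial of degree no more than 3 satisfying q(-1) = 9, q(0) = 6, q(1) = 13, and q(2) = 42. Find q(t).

q(t) = 2t^3 + 5t^2 + 6

Write q(t) = at^3 + bt^2 + ct + d. Substituting each data point gives a linear system:
  -a + b - c + d = 9
  d = 6
  a + b + c + d = 13
  8a + 4b + 2c + d = 42
Solving the system yields a = 2, b = 5, c = 0, d = 6.
So q(t) = 2t^3 + 5t^2 + 6.
Check: q(2) = 42. ✓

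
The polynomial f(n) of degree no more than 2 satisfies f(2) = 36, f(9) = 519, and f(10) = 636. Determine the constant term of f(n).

Write f(n) = an^2 + bn + c. Substituting each data point gives a linear system:
  4a + 2b + c = 36
  81a + 9b + c = 519
  100a + 10b + c = 636
Solving the system yields a = 6, b = 3, c = 6.
So f(n) = 6n^2 + 3n + 6.
The constant term is 6.

6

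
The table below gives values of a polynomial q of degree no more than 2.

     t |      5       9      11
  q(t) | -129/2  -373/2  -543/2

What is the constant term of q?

Write q(t) = at^2 + bt + c. Substituting each data point gives a linear system:
  25a + 5b + c = -129/2
  81a + 9b + c = -373/2
  121a + 11b + c = -543/2
Solving the system yields a = -2, b = -5/2, c = -2.
So q(t) = -2t^2 - (5/2)t - 2.
The constant term is -2.

-2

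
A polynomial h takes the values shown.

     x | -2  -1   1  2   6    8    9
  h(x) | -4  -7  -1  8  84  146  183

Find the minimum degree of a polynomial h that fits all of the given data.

Divided differences on the nodes -2, -1, 1, 2, 6, 8, 9:
  order 0: -4  -7  -1  8  84  146  183
  order 1: -3  3  9  19  31  37
  order 2: 2  2  2  2  2
  order 3: 0  0  0  0
  order 4: 0  0  0
  order 5: 0  0
  order 6: 0
The order-2 divided differences are all 2 (nonzero) and every higher order vanishes, so the data lies on a polynomial of degree exactly 2.

2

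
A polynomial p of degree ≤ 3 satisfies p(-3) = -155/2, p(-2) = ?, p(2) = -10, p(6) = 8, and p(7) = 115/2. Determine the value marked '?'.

The 4 known points determine the degree-3 polynomial uniquely.
Write p(u) = au^3 + bu^2 + cu + d. Substituting each data point gives a linear system:
  -27a + 9b - 3c + d = -155/2
  8a + 4b + 2c + d = -10
  216a + 36b + 6c + d = 8
  343a + 49b + 7c + d = 115/2
Solving the system yields a = 1, b = -6, c = 1/2, d = 5.
So p(u) = u^3 - 6u^2 + (1/2)u + 5.
Then p(-2) = -28.

-28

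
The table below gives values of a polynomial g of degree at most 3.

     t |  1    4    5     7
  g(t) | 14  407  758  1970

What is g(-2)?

Using the Lagrange interpolation formula with nodes 1, 4, 5, 7:
  L_0(t) = (t - 4)(t - 5)(t - 7) / -72
  L_1(t) = (t - 1)(t - 5)(t - 7) / 9
  L_2(t) = (t - 1)(t - 4)(t - 7) / -8
  L_3(t) = (t - 1)(t - 4)(t - 5) / 36
Then g(t) = 14·L_0(t) + 407·L_1(t) + 758·L_2(t) + 1970·L_3(t).
Expanding and collecting terms gives g(t) = 5t³ + 5t² + t + 3.
Evaluating at t = -2: g(-2) = -19.

-19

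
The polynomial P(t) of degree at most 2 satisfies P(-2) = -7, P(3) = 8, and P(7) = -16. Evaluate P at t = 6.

-7

Write P(t) = at^2 + bt + c. Substituting each data point gives a linear system:
  4a - 2b + c = -7
  9a + 3b + c = 8
  49a + 7b + c = -16
Solving the system yields a = -1, b = 4, c = 5.
So P(t) = -t² + 4t + 5.
Then P(6) = -7.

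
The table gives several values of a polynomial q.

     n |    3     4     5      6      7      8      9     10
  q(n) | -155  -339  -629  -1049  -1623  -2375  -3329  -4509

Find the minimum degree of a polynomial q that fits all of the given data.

Forward differences of the values at n = 3, 4, 5, 6, 7, 8, 9, 10:
  q  : -155  -339  -629  -1049  -1623  -2375  -3329  -4509
  Δ  : -184  -290  -420  -574  -752  -954  -1180
  Δ^2: -106  -130  -154  -178  -202  -226
  Δ^3: -24  -24  -24  -24  -24
  Δ^4: 0  0  0  0
  Δ^5: 0  0  0
  Δ^6: 0  0
  Δ^7: 0
The third differences are constant (-24) and nonzero, while all higher differences vanish, so the minimal degree is 3.

3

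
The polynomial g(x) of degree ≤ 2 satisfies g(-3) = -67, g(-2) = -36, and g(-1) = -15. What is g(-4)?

-108

Using the Lagrange interpolation formula with nodes -3, -2, -1:
  L_0(x) = (x + 2)(x + 1) / 2
  L_1(x) = (x + 3)(x + 1) / -1
  L_2(x) = (x + 3)(x + 2) / 2
Then g(x) = -67·L_0(x) - 36·L_1(x) - 15·L_2(x).
Expanding and collecting terms gives g(x) = -5x^2 + 6x - 4.
Evaluating at x = -4: g(-4) = -108.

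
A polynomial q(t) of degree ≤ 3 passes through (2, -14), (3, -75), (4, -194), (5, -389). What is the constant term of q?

Write q(t) = at^3 + bt^2 + ct + d. Substituting each data point gives a linear system:
  8a + 4b + 2c + d = -14
  27a + 9b + 3c + d = -75
  64a + 16b + 4c + d = -194
  125a + 25b + 5c + d = -389
Solving the system yields a = -3, b = -2, c = 6, d = 6.
So q(t) = -3t^3 - 2t^2 + 6t + 6.
The constant term is 6.

6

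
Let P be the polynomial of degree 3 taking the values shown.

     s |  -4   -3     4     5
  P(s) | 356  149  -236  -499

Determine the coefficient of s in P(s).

6

Write P(s) = as^3 + bs^2 + cs + d. Substituting each data point gives a linear system:
  -64a + 16b - 4c + d = 356
  -27a + 9b - 3c + d = 149
  64a + 16b + 4c + d = -236
  125a + 25b + 5c + d = -499
Solving the system yields a = -5, b = 4, c = 6, d = -4.
So P(s) = -5s³ + 4s² + 6s - 4.
The coefficient of s is 6.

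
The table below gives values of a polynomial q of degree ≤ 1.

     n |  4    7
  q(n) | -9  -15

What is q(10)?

Using the Lagrange interpolation formula with nodes 4, 7:
  L_0(n) = (n - 7) / -3
  L_1(n) = (n - 4) / 3
Then q(n) = -9·L_0(n) - 15·L_1(n).
Expanding and collecting terms gives q(n) = -2n - 1.
Evaluating at n = 10: q(10) = -21.

-21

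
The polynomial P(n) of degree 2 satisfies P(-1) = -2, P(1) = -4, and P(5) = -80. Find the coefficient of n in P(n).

Write P(n) = an^2 + bn + c. Substituting each data point gives a linear system:
  a - b + c = -2
  a + b + c = -4
  25a + 5b + c = -80
Solving the system yields a = -3, b = -1, c = 0.
So P(n) = -3n² - n.
The coefficient of n is -1.

-1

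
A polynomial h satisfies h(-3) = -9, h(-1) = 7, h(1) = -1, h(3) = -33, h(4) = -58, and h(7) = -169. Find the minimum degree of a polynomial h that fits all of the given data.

2

Divided differences on the nodes -3, -1, 1, 3, 4, 7:
  order 0: -9  7  -1  -33  -58  -169
  order 1: 8  -4  -16  -25  -37
  order 2: -3  -3  -3  -3
  order 3: 0  0  0
  order 4: 0  0
  order 5: 0
The order-2 divided differences are all -3 (nonzero) and every higher order vanishes, so the data lies on a polynomial of degree exactly 2.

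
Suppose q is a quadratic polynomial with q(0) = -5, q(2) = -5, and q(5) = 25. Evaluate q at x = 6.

Using the Lagrange interpolation formula with nodes 0, 2, 5:
  L_0(x) = (x - 2)(x - 5) / 10
  L_1(x) = x(x - 5) / -6
  L_2(x) = x(x - 2) / 15
Then q(x) = -5·L_0(x) - 5·L_1(x) + 25·L_2(x).
Expanding and collecting terms gives q(x) = 2x² - 4x - 5.
Evaluating at x = 6: q(6) = 43.

43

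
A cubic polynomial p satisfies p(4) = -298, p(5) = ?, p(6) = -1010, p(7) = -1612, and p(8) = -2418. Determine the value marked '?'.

-582

The 4 known points determine the degree-3 polynomial uniquely.
Write p(n) = an^3 + bn^2 + cn + d. Substituting each data point gives a linear system:
  64a + 16b + 4c + d = -298
  216a + 36b + 6c + d = -1010
  343a + 49b + 7c + d = -1612
  512a + 64b + 8c + d = -2418
Solving the system yields a = -5, b = 3, c = -6, d = -2.
So p(n) = -5n³ + 3n² - 6n - 2.
Then p(5) = -582.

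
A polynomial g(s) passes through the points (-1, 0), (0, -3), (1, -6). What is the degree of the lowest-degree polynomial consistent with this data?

1

Forward differences of the values at s = -1, 0, 1:
  g  : 0  -3  -6
  Δ  : -3  -3
  Δ^2: 0
The first differences are constant (-3) and nonzero, while all higher differences vanish, so the minimal degree is 1.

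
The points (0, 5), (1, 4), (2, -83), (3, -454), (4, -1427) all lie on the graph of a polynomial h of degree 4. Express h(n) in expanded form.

h(n) = -5n^4 - 3n^3 + n^2 + 6n + 5

Write h(n) = an^4 + bn^3 + cn^2 + dn + e. Substituting each data point gives a linear system:
  e = 5
  a + b + c + d + e = 4
  16a + 8b + 4c + 2d + e = -83
  81a + 27b + 9c + 3d + e = -454
  256a + 64b + 16c + 4d + e = -1427
Solving the system yields a = -5, b = -3, c = 1, d = 6, e = 5.
So h(n) = -5n^4 - 3n^3 + n^2 + 6n + 5.
Check: h(1) = 4. ✓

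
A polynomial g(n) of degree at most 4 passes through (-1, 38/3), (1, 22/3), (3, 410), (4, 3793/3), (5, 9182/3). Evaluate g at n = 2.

Using the Lagrange interpolation formula with nodes -1, 1, 3, 4, 5:
  L_0(n) = (n - 1)(n - 3)(n - 4)(n - 5) / 240
  L_1(n) = (n + 1)(n - 3)(n - 4)(n - 5) / -48
  L_2(n) = (n + 1)(n - 1)(n - 4)(n - 5) / 16
  L_3(n) = (n + 1)(n - 1)(n - 3)(n - 5) / -15
  L_4(n) = (n + 1)(n - 1)(n - 3)(n - 4) / 48
Then g(n) = 38/3·L_0(n) + 22/3·L_1(n) + 410·L_2(n) + 3793/3·L_3(n) + 9182/3·L_4(n).
Expanding and collecting terms gives g(n) = 5n^4 - (5/3)n^3 + 6n^2 - n - 1.
Evaluating at n = 2: g(2) = 263/3.

263/3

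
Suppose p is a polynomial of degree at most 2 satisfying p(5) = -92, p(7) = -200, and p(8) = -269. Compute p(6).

Write p(u) = au^2 + bu + c. Substituting each data point gives a linear system:
  25a + 5b + c = -92
  49a + 7b + c = -200
  64a + 8b + c = -269
Solving the system yields a = -5, b = 6, c = 3.
So p(u) = -5u^2 + 6u + 3.
Then p(6) = -141.

-141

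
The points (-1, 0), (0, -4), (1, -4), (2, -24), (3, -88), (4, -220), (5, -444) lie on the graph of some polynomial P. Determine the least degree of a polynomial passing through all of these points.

Forward differences of the values at u = -1, 0, 1, 2, 3, 4, 5:
  P  : 0  -4  -4  -24  -88  -220  -444
  Δ  : -4  0  -20  -64  -132  -224
  Δ^2: 4  -20  -44  -68  -92
  Δ^3: -24  -24  -24  -24
  Δ^4: 0  0  0
  Δ^5: 0  0
  Δ^6: 0
The third differences are constant (-24) and nonzero, while all higher differences vanish, so the minimal degree is 3.

3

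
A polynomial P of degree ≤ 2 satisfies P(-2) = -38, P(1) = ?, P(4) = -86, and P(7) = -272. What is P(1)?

-8

On equispaced nodes a degree-2 polynomial has vanishing third forward difference, so
  - P(-2) + 3·P(1) - 3·P(4) + P(7) = 0.
Substituting the known values and solving for P(1):
  3·P(1) = -24
  P(1) = -8.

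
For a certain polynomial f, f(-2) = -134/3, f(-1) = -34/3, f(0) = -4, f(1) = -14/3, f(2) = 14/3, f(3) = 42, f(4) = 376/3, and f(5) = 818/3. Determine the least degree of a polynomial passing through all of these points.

Forward differences of the values at t = -2, -1, 0, 1, 2, 3, 4, 5:
  f  : -134/3  -34/3  -4  -14/3  14/3  42  376/3  818/3
  Δ  : 100/3  22/3  -2/3  28/3  112/3  250/3  442/3
  Δ^2: -26  -8  10  28  46  64
  Δ^3: 18  18  18  18  18
  Δ^4: 0  0  0  0
  Δ^5: 0  0  0
  Δ^6: 0  0
  Δ^7: 0
The third differences are constant (18) and nonzero, while all higher differences vanish, so the minimal degree is 3.

3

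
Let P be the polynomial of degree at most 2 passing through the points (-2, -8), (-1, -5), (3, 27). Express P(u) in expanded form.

Write P(u) = au^2 + bu + c. Substituting each data point gives a linear system:
  4a - 2b + c = -8
  a - b + c = -5
  9a + 3b + c = 27
Solving the system yields a = 1, b = 6, c = 0.
So P(u) = u² + 6u.
Check: P(-1) = -5. ✓

P(u) = u^2 + 6u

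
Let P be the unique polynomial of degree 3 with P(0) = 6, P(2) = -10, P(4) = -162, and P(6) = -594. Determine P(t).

P(t) = -3t^3 + t^2 + 2t + 6

Write P(t) = at^3 + bt^2 + ct + d. Substituting each data point gives a linear system:
  d = 6
  8a + 4b + 2c + d = -10
  64a + 16b + 4c + d = -162
  216a + 36b + 6c + d = -594
Solving the system yields a = -3, b = 1, c = 2, d = 6.
So P(t) = -3t^3 + t^2 + 2t + 6.
Check: P(6) = -594. ✓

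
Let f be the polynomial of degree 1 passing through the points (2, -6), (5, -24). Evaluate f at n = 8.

-42

Using the Lagrange interpolation formula with nodes 2, 5:
  L_0(n) = (n - 5) / -3
  L_1(n) = (n - 2) / 3
Then f(n) = -6·L_0(n) - 24·L_1(n).
Expanding and collecting terms gives f(n) = -6n + 6.
Evaluating at n = 8: f(8) = -42.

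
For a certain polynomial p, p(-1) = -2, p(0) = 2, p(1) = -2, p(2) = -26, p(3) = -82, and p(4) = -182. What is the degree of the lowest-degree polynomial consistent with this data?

Forward differences of the values at u = -1, 0, 1, 2, 3, 4:
  p  : -2  2  -2  -26  -82  -182
  Δ  : 4  -4  -24  -56  -100
  Δ^2: -8  -20  -32  -44
  Δ^3: -12  -12  -12
  Δ^4: 0  0
  Δ^5: 0
The third differences are constant (-12) and nonzero, while all higher differences vanish, so the minimal degree is 3.

3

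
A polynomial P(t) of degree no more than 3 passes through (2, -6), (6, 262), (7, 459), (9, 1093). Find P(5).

Using the Lagrange interpolation formula with nodes 2, 6, 7, 9:
  L_0(t) = (t - 6)(t - 7)(t - 9) / -140
  L_1(t) = (t - 2)(t - 7)(t - 9) / 12
  L_2(t) = (t - 2)(t - 6)(t - 9) / -10
  L_3(t) = (t - 2)(t - 6)(t - 7) / 42
Then P(t) = -6·L_0(t) + 262·L_1(t) + 459·L_2(t) + 1093·L_3(t).
Expanding and collecting terms gives P(t) = 2t^3 - 4t^2 - 5t + 4.
Evaluating at t = 5: P(5) = 129.

129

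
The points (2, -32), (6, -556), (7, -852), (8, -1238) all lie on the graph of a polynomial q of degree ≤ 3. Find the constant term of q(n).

2

Write q(n) = an^3 + bn^2 + cn + d. Substituting each data point gives a linear system:
  8a + 4b + 2c + d = -32
  216a + 36b + 6c + d = -556
  343a + 49b + 7c + d = -852
  512a + 64b + 8c + d = -1238
Solving the system yields a = -2, b = -3, c = -3, d = 2.
So q(n) = -2n^3 - 3n^2 - 3n + 2.
The constant term is 2.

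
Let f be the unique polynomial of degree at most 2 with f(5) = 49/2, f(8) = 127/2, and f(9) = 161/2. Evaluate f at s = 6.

71/2

Write f(s) = as^2 + bs + c. Substituting each data point gives a linear system:
  25a + 5b + c = 49/2
  64a + 8b + c = 127/2
  81a + 9b + c = 161/2
Solving the system yields a = 1, b = 0, c = -1/2.
So f(s) = s^2 - 1/2.
Then f(6) = 71/2.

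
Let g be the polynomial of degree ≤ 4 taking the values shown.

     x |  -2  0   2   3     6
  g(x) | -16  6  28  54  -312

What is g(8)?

Write g(x) = ax^4 + bx^3 + cx^2 + dx + e. Substituting each data point gives a linear system:
  16a - 8b + 4c - 2d + e = -16
  e = 6
  16a + 8b + 4c + 2d + e = 28
  81a + 27b + 9c + 3d + e = 54
  1296a + 216b + 36c + 6d + e = -312
Solving the system yields a = -1, b = 4, c = 4, d = -5, e = 6.
So g(x) = -x⁴ + 4x³ + 4x² - 5x + 6.
Then g(8) = -1826.

-1826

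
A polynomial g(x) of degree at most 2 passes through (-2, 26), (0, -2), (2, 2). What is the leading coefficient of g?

Write g(x) = ax^2 + bx + c. Substituting each data point gives a linear system:
  4a - 2b + c = 26
  c = -2
  4a + 2b + c = 2
Solving the system yields a = 4, b = -6, c = -2.
So g(x) = 4x^2 - 6x - 2.
The leading coefficient is 4.

4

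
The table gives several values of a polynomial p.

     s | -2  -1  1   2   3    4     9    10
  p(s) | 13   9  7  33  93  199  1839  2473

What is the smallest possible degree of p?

Divided differences on the nodes -2, -1, 1, 2, 3, 4, 9, 10:
  order 0: 13  9  7  33  93  199  1839  2473
  order 1: -4  -1  26  60  106  328  634
  order 2: 1  9  17  23  37  51
  order 3: 2  2  2  2  2
  order 4: 0  0  0  0
  order 5: 0  0  0
  order 6: 0  0
  order 7: 0
The order-3 divided differences are all 2 (nonzero) and every higher order vanishes, so the data lies on a polynomial of degree exactly 3.

3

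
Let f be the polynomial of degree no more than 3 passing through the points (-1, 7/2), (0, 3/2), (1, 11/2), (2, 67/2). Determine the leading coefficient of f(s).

3

Write f(s) = as^3 + bs^2 + cs + d. Substituting each data point gives a linear system:
  -a + b - c + d = 7/2
  d = 3/2
  a + b + c + d = 11/2
  8a + 4b + 2c + d = 67/2
Solving the system yields a = 3, b = 3, c = -2, d = 3/2.
So f(s) = 3s^3 + 3s^2 - 2s + 3/2.
The leading coefficient is 3.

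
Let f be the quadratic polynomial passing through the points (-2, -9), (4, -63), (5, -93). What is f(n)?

Using the Lagrange interpolation formula with nodes -2, 4, 5:
  L_0(n) = (n - 4)(n - 5) / 42
  L_1(n) = (n + 2)(n - 5) / -6
  L_2(n) = (n + 2)(n - 4) / 7
Then f(n) = -9·L_0(n) - 63·L_1(n) - 93·L_2(n).
Expanding and collecting terms gives f(n) = -3n² - 3n - 3.
Check: f(-2) = -9. ✓

f(n) = -3n^2 - 3n - 3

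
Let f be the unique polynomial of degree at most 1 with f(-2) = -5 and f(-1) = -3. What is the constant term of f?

-1

Write f(t) = at + b. Substituting each data point gives a linear system:
  -2a + b = -5
  -a + b = -3
Solving the system yields a = 2, b = -1.
So f(t) = 2t - 1.
The constant term is -1.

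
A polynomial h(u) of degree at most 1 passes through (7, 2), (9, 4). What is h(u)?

Using the Lagrange interpolation formula with nodes 7, 9:
  L_0(u) = (u - 9) / -2
  L_1(u) = (u - 7) / 2
Then h(u) = 2·L_0(u) + 4·L_1(u).
Expanding and collecting terms gives h(u) = u - 5.
Check: h(7) = 2. ✓

h(u) = u - 5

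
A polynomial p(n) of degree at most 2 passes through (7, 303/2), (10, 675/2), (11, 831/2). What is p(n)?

Write p(n) = an^2 + bn + c. Substituting each data point gives a linear system:
  49a + 7b + c = 303/2
  100a + 10b + c = 675/2
  121a + 11b + c = 831/2
Solving the system yields a = 4, b = -6, c = -5/2.
So p(n) = 4n² - 6n - 5/2.
Check: p(7) = 303/2. ✓

p(n) = 4n^2 - 6n - 5/2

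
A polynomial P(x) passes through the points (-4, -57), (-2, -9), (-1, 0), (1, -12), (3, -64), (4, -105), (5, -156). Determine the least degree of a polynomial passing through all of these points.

Divided differences on the nodes -4, -2, -1, 1, 3, 4, 5:
  order 0: -57  -9  0  -12  -64  -105  -156
  order 1: 24  9  -6  -26  -41  -51
  order 2: -5  -5  -5  -5  -5
  order 3: 0  0  0  0
  order 4: 0  0  0
  order 5: 0  0
  order 6: 0
The order-2 divided differences are all -5 (nonzero) and every higher order vanishes, so the data lies on a polynomial of degree exactly 2.

2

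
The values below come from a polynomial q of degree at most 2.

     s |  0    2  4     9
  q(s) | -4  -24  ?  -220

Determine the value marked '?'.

-60

The 3 known points determine the degree-2 polynomial uniquely.
Write q(s) = as^2 + bs + c. Substituting each data point gives a linear system:
  c = -4
  4a + 2b + c = -24
  81a + 9b + c = -220
Solving the system yields a = -2, b = -6, c = -4.
So q(s) = -2s² - 6s - 4.
Then q(4) = -60.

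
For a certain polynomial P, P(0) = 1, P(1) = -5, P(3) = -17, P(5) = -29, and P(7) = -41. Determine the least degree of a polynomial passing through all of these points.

1

Divided differences on the nodes 0, 1, 3, 5, 7:
  order 0: 1  -5  -17  -29  -41
  order 1: -6  -6  -6  -6
  order 2: 0  0  0
  order 3: 0  0
  order 4: 0
The order-1 divided differences are all -6 (nonzero) and every higher order vanishes, so the data lies on a polynomial of degree exactly 1.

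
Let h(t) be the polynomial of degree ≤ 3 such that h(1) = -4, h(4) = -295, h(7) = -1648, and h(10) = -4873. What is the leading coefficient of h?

-5

Write h(t) = at^3 + bt^2 + ct + d. Substituting each data point gives a linear system:
  a + b + c + d = -4
  64a + 16b + 4c + d = -295
  343a + 49b + 7c + d = -1648
  1000a + 100b + 10c + d = -4873
Solving the system yields a = -5, b = 1, c = 3, d = -3.
So h(t) = -5t³ + t² + 3t - 3.
The leading coefficient is -5.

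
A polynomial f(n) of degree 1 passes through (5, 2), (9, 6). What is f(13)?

Using the Lagrange interpolation formula with nodes 5, 9:
  L_0(n) = (n - 9) / -4
  L_1(n) = (n - 5) / 4
Then f(n) = 2·L_0(n) + 6·L_1(n).
Expanding and collecting terms gives f(n) = n - 3.
Evaluating at n = 13: f(13) = 10.

10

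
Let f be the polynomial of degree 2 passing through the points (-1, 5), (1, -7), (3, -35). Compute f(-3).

Using the Lagrange interpolation formula with nodes -1, 1, 3:
  L_0(s) = (s - 1)(s - 3) / 8
  L_1(s) = (s + 1)(s - 3) / -4
  L_2(s) = (s + 1)(s - 1) / 8
Then f(s) = 5·L_0(s) - 7·L_1(s) - 35·L_2(s).
Expanding and collecting terms gives f(s) = -2s^2 - 6s + 1.
Evaluating at s = -3: f(-3) = 1.

1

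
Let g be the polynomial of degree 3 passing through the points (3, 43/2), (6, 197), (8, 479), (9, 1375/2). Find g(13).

Using the Lagrange interpolation formula with nodes 3, 6, 8, 9:
  L_0(t) = (t - 6)(t - 8)(t - 9) / -90
  L_1(t) = (t - 3)(t - 8)(t - 9) / 18
  L_2(t) = (t - 3)(t - 6)(t - 9) / -10
  L_3(t) = (t - 3)(t - 6)(t - 8) / 18
Then g(t) = 43/2·L_0(t) + 197·L_1(t) + 479·L_2(t) + 1375/2·L_3(t).
Expanding and collecting terms gives g(t) = t³ - (1/2)t² - 1.
Evaluating at t = 13: g(13) = 4223/2.

4223/2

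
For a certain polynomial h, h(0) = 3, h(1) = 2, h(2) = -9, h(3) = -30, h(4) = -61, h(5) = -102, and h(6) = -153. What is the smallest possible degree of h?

2

Forward differences of the values at n = 0, 1, 2, 3, 4, 5, 6:
  h  : 3  2  -9  -30  -61  -102  -153
  Δ  : -1  -11  -21  -31  -41  -51
  Δ^2: -10  -10  -10  -10  -10
  Δ^3: 0  0  0  0
  Δ^4: 0  0  0
  Δ^5: 0  0
  Δ^6: 0
The second differences are constant (-10) and nonzero, while all higher differences vanish, so the minimal degree is 2.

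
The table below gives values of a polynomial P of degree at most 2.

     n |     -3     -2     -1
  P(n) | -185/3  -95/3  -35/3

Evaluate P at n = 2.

-35/3

Using the Lagrange interpolation formula with nodes -3, -2, -1:
  L_0(n) = (n + 2)(n + 1) / 2
  L_1(n) = (n + 3)(n + 1) / -1
  L_2(n) = (n + 3)(n + 2) / 2
Then P(n) = -185/3·L_0(n) - 95/3·L_1(n) - 35/3·L_2(n).
Expanding and collecting terms gives P(n) = -5n² + 5n - 5/3.
Evaluating at n = 2: P(2) = -35/3.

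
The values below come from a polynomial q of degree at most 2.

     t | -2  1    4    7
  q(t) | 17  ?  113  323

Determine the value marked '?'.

On equispaced nodes a degree-2 polynomial has vanishing third forward difference, so
  - q(-2) + 3·q(1) - 3·q(4) + q(7) = 0.
Substituting the known values and solving for q(1):
  3·q(1) = 33
  q(1) = 11.

11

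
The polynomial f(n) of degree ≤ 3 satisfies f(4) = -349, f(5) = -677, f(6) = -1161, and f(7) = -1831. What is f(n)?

f(n) = -5n^3 - 3n^2 + 4n + 3

Write f(n) = an^3 + bn^2 + cn + d. Substituting each data point gives a linear system:
  64a + 16b + 4c + d = -349
  125a + 25b + 5c + d = -677
  216a + 36b + 6c + d = -1161
  343a + 49b + 7c + d = -1831
Solving the system yields a = -5, b = -3, c = 4, d = 3.
So f(n) = -5n^3 - 3n^2 + 4n + 3.
Check: f(7) = -1831. ✓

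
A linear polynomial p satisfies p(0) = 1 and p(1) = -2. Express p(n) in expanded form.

p(n) = -3n + 1

Using the Lagrange interpolation formula with nodes 0, 1:
  L_0(n) = (n - 1) / -1
  L_1(n) = n / 1
Then p(n) = 1·L_0(n) - 2·L_1(n).
Expanding and collecting terms gives p(n) = -3n + 1.
Check: p(1) = -2. ✓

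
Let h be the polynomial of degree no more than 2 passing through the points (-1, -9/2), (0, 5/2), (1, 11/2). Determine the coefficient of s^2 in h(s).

Write h(s) = as^2 + bs + c. Substituting each data point gives a linear system:
  a - b + c = -9/2
  c = 5/2
  a + b + c = 11/2
Solving the system yields a = -2, b = 5, c = 5/2.
So h(s) = -2s^2 + 5s + 5/2.
The leading coefficient is -2.

-2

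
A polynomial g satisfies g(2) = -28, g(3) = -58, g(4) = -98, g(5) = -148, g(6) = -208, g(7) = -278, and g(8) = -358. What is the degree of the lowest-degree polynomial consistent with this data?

2

Forward differences of the values at x = 2, 3, 4, 5, 6, 7, 8:
  g  : -28  -58  -98  -148  -208  -278  -358
  Δ  : -30  -40  -50  -60  -70  -80
  Δ^2: -10  -10  -10  -10  -10
  Δ^3: 0  0  0  0
  Δ^4: 0  0  0
  Δ^5: 0  0
  Δ^6: 0
The second differences are constant (-10) and nonzero, while all higher differences vanish, so the minimal degree is 2.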